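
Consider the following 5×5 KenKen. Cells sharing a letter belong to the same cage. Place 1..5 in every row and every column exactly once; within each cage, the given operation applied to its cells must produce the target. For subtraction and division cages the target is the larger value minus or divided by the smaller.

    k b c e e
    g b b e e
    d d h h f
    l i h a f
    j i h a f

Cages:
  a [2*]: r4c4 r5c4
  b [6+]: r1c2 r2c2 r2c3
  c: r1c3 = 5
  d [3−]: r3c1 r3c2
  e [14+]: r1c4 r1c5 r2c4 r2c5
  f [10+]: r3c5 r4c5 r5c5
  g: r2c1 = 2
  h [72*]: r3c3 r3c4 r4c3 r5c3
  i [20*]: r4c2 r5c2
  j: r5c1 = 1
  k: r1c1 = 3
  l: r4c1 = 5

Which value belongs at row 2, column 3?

1

Cage k is a single given cell, so r1c1 = 3.
Cage c is a single given cell; hence r1c3 = 5.
G is a freebie; hence r2c1 = 2.
Cage h has product 72, leaving r3c4 = 3.
L is a freebie, which forces r4c1 = 5.
Row 4 already has 5; hence r4c2 = 4.
Cage j is a single given cell, which forces r5c1 = 1.
4 is placed in column 2; hence r5c2 = 5.
Row 5 already has 1; hence r5c4 = 2.
The 3 cells of cage b must have sum 6; hence r1c2 = 2.
Column 1 already has 1, which forces r3c1 = 4.
Cage d's pair has difference 3, so r3c2 = 1.
4 is placed in row 3, which forces r3c3 = 2.
The 3 cells of cage f must have sum 10, so r3c5 = 5.
Column 3 now contains 2, so r4c3 = 3.
Column 4 now contains 2, leaving r4c4 = 1.
Row 4 already has 1; hence r4c5 = 2.
Column 3 now contains 3, so r5c3 = 4.
4 is placed in row 5; hence r5c5 = 3.
Column 4 now contains 1, which forces r1c4 = 4.
Cage e has sum 14, leaving r1c5 = 1.
Column 2 already has 1, so r2c2 = 3.
Column 3 now contains 3, which forces r2c3 = 1.
The 4 cells of cage e must have sum 14, which forces r2c4 = 5.
Column 5 already has 3, leaving r2c5 = 4.
Filled in: 3 2 5 4 1 / 2 3 1 5 4 / 4 1 2 3 5 / 5 4 3 1 2 / 1 5 4 2 3.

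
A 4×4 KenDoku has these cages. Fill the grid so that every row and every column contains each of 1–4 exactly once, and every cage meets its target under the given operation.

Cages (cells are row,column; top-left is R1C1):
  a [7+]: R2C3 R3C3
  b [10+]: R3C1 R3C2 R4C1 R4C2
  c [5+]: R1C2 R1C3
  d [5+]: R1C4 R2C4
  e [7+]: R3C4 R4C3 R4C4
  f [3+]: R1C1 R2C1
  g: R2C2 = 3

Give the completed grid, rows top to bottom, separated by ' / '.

Cage g is given, leaving R2C2 = 3.
Row 2 now contains 3, leaving R2C3 = 4.
Column 3 already has 4, which forces R3C3 = 3.
The two cells of cage c must have sum 5; hence R1C2 = 4.
Cage c's pair has sum 5, which forces R1C3 = 1.
4 is placed in row 1, leaving R1C4 = 3.
1 is placed in column 3, so R4C3 = 2.
1 is placed in row 1, leaving R1C1 = 2.
Cage f's pair has sum 3; hence R2C1 = 1.
Cage d's pair has sum 5, so R2C4 = 2.
Cage b has sum 10, so R3C1 = 4.
Cage b has sum 10, leaving R3C2 = 2.
Row 3 now contains 4; hence R3C4 = 1.
The 4 cells of cage b must have sum 10, leaving R4C1 = 3.
Row 4 already has 2, so R4C2 = 1.
1 is placed in column 4, so R4C4 = 4.

2 4 1 3 / 1 3 4 2 / 4 2 3 1 / 3 1 2 4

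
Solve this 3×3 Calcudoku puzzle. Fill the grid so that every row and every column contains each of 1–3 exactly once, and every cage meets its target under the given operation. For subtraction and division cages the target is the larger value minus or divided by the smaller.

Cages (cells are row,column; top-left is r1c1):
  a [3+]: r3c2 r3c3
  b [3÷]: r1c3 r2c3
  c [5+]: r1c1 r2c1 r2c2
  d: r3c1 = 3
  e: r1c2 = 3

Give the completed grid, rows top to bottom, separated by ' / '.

2 3 1 / 1 2 3 / 3 1 2

Cage e is a single given cell; hence r1c2 = 3.
Row 1 now contains 3, leaving r1c3 = 1.
1 is placed in column 3, so r2c3 = 3.
D is a freebie; hence r3c1 = 3.
1 is placed in column 3, which forces r3c3 = 2.
1 is placed in row 1, leaving r1c1 = 2.
Row 2 already has 3, leaving r2c1 = 1.
The 3 cells of cage c must have sum 5, which forces r2c2 = 2.
2 is placed in row 3; hence r3c2 = 1.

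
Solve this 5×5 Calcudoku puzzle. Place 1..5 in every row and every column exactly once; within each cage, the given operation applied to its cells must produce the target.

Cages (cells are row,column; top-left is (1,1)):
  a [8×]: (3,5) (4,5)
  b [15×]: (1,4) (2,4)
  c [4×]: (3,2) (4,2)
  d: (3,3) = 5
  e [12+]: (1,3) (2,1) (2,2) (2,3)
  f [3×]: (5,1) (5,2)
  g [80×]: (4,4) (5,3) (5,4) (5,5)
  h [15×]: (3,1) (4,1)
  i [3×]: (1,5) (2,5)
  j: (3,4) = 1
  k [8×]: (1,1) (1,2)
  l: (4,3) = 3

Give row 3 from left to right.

3 4 5 1 2

Cage d is given; hence (3,3) = 5.
J is a freebie, leaving (3,4) = 1.
L is a freebie, so (4,3) = 3.
Row 3 already has 5, which forces (3,1) = 3.
1 is placed in row 3, leaving (3,2) = 4.
Row 3 now contains 4, leaving (3,5) = 2.
3 is placed in row 4, which forces (4,1) = 5.
The two cells of cage c must have product 4, leaving (4,2) = 1.
Column 5 already has 2, which forces (4,5) = 4.
3 is placed in column 1, leaving (5,1) = 1.
Column 2 already has 1, leaving (5,2) = 3.
1 is placed in row 5; hence (5,5) = 5.
The two cells of cage k must have product 8, so (1,1) = 4.
Column 2 now contains 4, which forces (1,2) = 2.
2 is placed in row 1, so (1,3) = 1.
Row 1 now contains 1; hence (1,5) = 3.
Column 1 already has 4, leaving (2,1) = 2.
Cage e needs sum 12, so (2,2) = 5.
Row 2 now contains 2, which forces (2,3) = 4.
5 is placed in row 2; hence (2,4) = 3.
Column 5 now contains 3; hence (2,5) = 1.
Row 4 now contains 4; hence (4,4) = 2.
The 4 cells of cage g must have product 80, which forces (5,3) = 2.
Row 5 already has 5, so (5,4) = 4.
Row 1 now contains 3, leaving (1,4) = 5.
Filled in: 4 2 1 5 3 / 2 5 4 3 1 / 3 4 5 1 2 / 5 1 3 2 4 / 1 3 2 4 5.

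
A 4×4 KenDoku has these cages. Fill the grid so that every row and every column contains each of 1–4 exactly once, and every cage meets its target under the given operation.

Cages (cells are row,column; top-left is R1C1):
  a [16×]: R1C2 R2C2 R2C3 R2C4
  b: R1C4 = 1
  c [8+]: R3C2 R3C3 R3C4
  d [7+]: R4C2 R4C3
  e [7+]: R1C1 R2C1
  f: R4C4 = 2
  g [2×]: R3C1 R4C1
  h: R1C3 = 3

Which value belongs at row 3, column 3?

Cage a has product 16, which forces R1C2 = 2.
H is a freebie, so R1C3 = 3.
Cage b is given, so R1C4 = 1.
Column 3 already has 3, so R4C3 = 4.
Cage f is given; hence R4C4 = 2.
Row 1 already has 3, so R1C1 = 4.
Cage e's pair has sum 7, which forces R2C1 = 3.
Cage a has product 16, leaving R2C2 = 1.
Cage a has product 16, which forces R2C3 = 2.
Column 4 already has 2, so R2C4 = 4.
Cage g's pair has product 2, so R3C1 = 2.
4 is placed in column 3, which forces R3C3 = 1.
Column 4 now contains 4, leaving R3C4 = 3.
Row 4 already has 2; hence R4C1 = 1.
Row 4 already has 4; hence R4C2 = 3.
Row 3 now contains 3, which forces R3C2 = 4.
Filled in: 4 2 3 1 / 3 1 2 4 / 2 4 1 3 / 1 3 4 2.

1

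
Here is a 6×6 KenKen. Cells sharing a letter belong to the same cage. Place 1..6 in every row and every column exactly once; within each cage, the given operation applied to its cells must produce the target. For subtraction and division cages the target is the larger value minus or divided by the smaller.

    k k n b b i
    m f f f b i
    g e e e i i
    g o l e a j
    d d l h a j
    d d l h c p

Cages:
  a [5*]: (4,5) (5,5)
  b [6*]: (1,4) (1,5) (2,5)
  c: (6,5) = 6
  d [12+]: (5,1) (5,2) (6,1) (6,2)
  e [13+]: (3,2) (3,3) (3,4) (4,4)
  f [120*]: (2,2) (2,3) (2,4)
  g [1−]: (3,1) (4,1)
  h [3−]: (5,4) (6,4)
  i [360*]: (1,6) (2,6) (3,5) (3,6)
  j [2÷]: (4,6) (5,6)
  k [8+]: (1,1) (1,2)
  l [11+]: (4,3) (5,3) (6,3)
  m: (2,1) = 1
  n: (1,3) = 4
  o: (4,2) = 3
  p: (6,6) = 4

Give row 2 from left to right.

1 6 5 4 2 3

Cage n is a single given cell, leaving (1,3) = 4.
Cage m is given, so (2,1) = 1.
Cage o is given; hence (4,2) = 3.
Cage c is given, which forces (6,5) = 6.
Cage p is given, so (6,6) = 4.
Cage i has product 360, so (3,5) = 4.
The only place for 2 in row 2 is (2,5).
The only place for 3 in row 2 is (2,6).
Column 3 needs a 1, and only (3,3) is open for it.
The only place for 5 in column 3 is (2,3).
The only place for 3 in column 5 is (1,5).
3 is placed in row 1, so (1,4) = 1.
The only place for 5 in row 1 is (1,6).
5 is placed in column 6, which forces (3,6) = 6.
The 4 cells of cage e must have sum 13; hence (3,2) = 5.
Row 3 already has 5; hence (3,1) = 3.
Row 3 already has 3, leaving (3,4) = 2.
Cage e needs sum 13, leaving (4,4) = 5.
5 is placed in row 4, so (4,5) = 1.
Row 4 already has 1, so (4,6) = 2.
Cage h needs two cells with difference 3, so (5,4) = 6.
Column 5 now contains 1, so (5,5) = 5.
Column 6 now contains 2, which forces (5,6) = 1.
Cage h needs two cells with difference 3, which forces (6,4) = 3.
Cage f has product 120; hence (2,2) = 6.
Column 4 already has 6; hence (2,4) = 4.
Row 4 now contains 2, leaving (4,1) = 4.
Row 4 now contains 2, so (4,3) = 6.
4 is placed in column 1, so (5,1) = 2.
Row 5 now contains 2; hence (5,2) = 4.
The 3 cells of cage l must have sum 11, which forces (5,3) = 3.
Cage d needs sum 12; hence (6,1) = 5.
The 4 cells of cage d must have sum 12, so (6,2) = 1.
Row 6 now contains 3, leaving (6,3) = 2.
Column 1 now contains 2; hence (1,1) = 6.
Column 2 already has 6, leaving (1,2) = 2.
Filled in: 6 2 4 1 3 5 / 1 6 5 4 2 3 / 3 5 1 2 4 6 / 4 3 6 5 1 2 / 2 4 3 6 5 1 / 5 1 2 3 6 4.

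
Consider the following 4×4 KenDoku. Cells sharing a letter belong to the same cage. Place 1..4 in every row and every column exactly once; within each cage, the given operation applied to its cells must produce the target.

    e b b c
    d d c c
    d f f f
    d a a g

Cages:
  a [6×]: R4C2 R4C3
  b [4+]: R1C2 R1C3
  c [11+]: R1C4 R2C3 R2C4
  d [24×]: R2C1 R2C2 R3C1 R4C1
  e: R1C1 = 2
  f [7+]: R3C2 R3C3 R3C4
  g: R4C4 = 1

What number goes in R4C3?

Cage e is given, so R1C1 = 2.
Cage c has sum 11, which forces R1C4 = 4.
Cage c needs sum 11; hence R2C3 = 4.
Cage c needs sum 11, leaving R2C4 = 3.
Cage g is a single given cell, which forces R4C4 = 1.
3 is placed in row 2, which forces R2C1 = 1.
Cage d has product 24; hence R2C2 = 2.
Cage f needs sum 7, so R3C2 = 4.
Cage f has sum 7, leaving R3C3 = 1.
1 is placed in column 4, which forces R3C4 = 2.
Column 2 now contains 2; hence R4C2 = 3.
Row 4 now contains 3; hence R4C3 = 2.
Column 2 now contains 3, leaving R1C2 = 1.
Column 3 now contains 1; hence R1C3 = 3.
4 is placed in row 3, which forces R3C1 = 3.
Row 4 now contains 3; hence R4C1 = 4.
Completed grid: 2 1 3 4 / 1 2 4 3 / 3 4 1 2 / 4 3 2 1.

2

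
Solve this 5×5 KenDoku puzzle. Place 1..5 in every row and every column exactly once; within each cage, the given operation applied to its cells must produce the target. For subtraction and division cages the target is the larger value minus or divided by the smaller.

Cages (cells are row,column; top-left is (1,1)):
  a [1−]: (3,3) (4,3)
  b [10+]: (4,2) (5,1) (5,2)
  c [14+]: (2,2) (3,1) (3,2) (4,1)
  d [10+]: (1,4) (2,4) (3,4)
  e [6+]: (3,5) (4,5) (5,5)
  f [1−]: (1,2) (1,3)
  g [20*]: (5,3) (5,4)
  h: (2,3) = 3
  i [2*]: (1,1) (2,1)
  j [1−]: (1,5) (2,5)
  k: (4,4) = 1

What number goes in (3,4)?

Cage h is given, leaving (2,3) = 3.
Cage k is given, so (4,4) = 1.
The only place for 4 in column 4 is (5,4).
4 is placed in row 5, leaving (5,3) = 5.
Cage a needs two cells with difference 1, which forces (3,3) = 1.
Cage b needs sum 10, so (4,2) = 5.
Cage a needs two cells with difference 1, so (4,3) = 2.
Row 4 now contains 2, leaving (4,5) = 3.
Cage f needs two cells with difference 1; hence (1,2) = 3.
2 is placed in column 3, so (1,3) = 4.
The 4 cells of cage c must have sum 14, so (3,1) = 5.
Column 2 now contains 3; hence (3,2) = 4.
3 is placed in column 5; hence (3,5) = 2.
Row 4 now contains 3, which forces (4,1) = 4.
Column 2 now contains 3, leaving (5,2) = 2.
The 3 cells of cage e must have sum 6, so (5,5) = 1.
Column 5 already has 1, so (1,5) = 5.
Column 2 already has 2, so (2,2) = 1.
Cage j's pair has difference 1; hence (2,5) = 4.
2 is placed in row 3, which forces (3,4) = 3.
Row 5 already has 2; hence (5,1) = 3.
The two cells of cage i must have product 2, which forces (1,1) = 1.
5 is placed in row 1; hence (1,4) = 2.
Row 2 already has 1, which forces (2,1) = 2.
Cage d needs sum 10, so (2,4) = 5.
Filled in: 1 3 4 2 5 / 2 1 3 5 4 / 5 4 1 3 2 / 4 5 2 1 3 / 3 2 5 4 1.

3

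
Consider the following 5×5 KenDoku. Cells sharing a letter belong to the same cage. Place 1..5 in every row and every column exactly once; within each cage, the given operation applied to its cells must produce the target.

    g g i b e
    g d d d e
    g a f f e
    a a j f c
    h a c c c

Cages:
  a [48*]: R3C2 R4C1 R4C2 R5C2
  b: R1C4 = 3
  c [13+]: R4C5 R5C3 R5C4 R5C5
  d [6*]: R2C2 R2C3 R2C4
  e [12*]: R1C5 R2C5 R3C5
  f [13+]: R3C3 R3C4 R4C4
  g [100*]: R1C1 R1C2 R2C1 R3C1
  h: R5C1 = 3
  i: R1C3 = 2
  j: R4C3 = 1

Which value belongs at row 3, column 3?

Cage g has product 100, which forces R1C2 = 5.
I is a freebie; hence R1C3 = 2.
B is a freebie, so R1C4 = 3.
3 is placed in column 4, which forces R3C4 = 5.
Cage j is a single given cell, leaving R4C3 = 1.
Column 4 now contains 5, leaving R4C4 = 4.
H is a freebie; hence R5C1 = 3.
The 4 cells of cage g must have product 100; hence R2C1 = 5.
1 is placed in column 3; hence R2C3 = 3.
5 is placed in row 3; hence R3C3 = 4.
Row 4 now contains 4; hence R4C1 = 2.
Row 4 now contains 4, so R4C2 = 3.
Row 4 already has 3, so R4C5 = 5.
Column 3 already has 4, which forces R5C3 = 5.
Cage g needs product 100; hence R1C1 = 4.
Row 1 already has 4, leaving R1C5 = 1.
Column 5 now contains 1, which forces R2C5 = 4.
4 is placed in row 3, so R3C1 = 1.
4 is placed in row 3, so R3C2 = 2.
Cage e needs product 12, so R3C5 = 3.
The 4 cells of cage a must have product 48, so R5C2 = 4.
Column 5 now contains 1; hence R5C5 = 2.
Column 2 now contains 2; hence R2C2 = 1.
Cage d needs product 6; hence R2C4 = 2.
2 is placed in row 5, leaving R5C4 = 1.
The full grid is 4 5 2 3 1 / 5 1 3 2 4 / 1 2 4 5 3 / 2 3 1 4 5 / 3 4 5 1 2.

4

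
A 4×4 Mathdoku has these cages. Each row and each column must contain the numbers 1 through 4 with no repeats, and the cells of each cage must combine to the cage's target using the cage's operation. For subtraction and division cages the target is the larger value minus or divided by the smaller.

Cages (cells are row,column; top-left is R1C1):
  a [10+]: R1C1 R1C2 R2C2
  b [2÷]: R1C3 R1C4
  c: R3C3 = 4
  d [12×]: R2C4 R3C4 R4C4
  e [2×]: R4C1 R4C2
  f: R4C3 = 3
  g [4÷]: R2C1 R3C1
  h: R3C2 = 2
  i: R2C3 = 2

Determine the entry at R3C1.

Cage i is a single given cell; hence R2C3 = 2.
Cage h is a single given cell, so R3C2 = 2.
C is a freebie; hence R3C3 = 4.
Column 2 already has 2; hence R4C2 = 1.
F is a freebie, so R4C3 = 3.
Row 4 now contains 3, so R4C4 = 4.
The 3 cells of cage a must have sum 10, so R1C1 = 3.
Column 2 already has 2, so R1C2 = 4.
Column 3 now contains 4, so R1C3 = 1.
Cage b needs two cells with quotient 2; hence R1C4 = 2.
The two cells of cage g must have quotient 4, leaving R2C1 = 4.
Cage a needs sum 10; hence R2C2 = 3.
Row 2 already has 3, which forces R2C4 = 1.
Row 3 already has 4, leaving R3C1 = 1.
1 is placed in column 4, so R3C4 = 3.
1 is placed in row 4, so R4C1 = 2.
The full grid is 3 4 1 2 / 4 3 2 1 / 1 2 4 3 / 2 1 3 4.

1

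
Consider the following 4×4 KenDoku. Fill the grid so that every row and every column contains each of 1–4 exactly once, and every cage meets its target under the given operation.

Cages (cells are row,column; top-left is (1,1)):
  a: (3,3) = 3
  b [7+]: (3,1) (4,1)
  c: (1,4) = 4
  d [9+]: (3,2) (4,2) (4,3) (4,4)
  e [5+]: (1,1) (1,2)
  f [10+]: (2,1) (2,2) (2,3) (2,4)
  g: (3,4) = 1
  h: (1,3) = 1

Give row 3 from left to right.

4 2 3 1

Cage h is a single given cell, leaving (1,3) = 1.
Cage c is a single given cell, leaving (1,4) = 4.
Cage a is given; hence (3,3) = 3.
Cage g is given; hence (3,4) = 1.
3 is placed in row 3, leaving (3,1) = 4.
1 is placed in row 3; hence (3,2) = 2.
Cage b needs two cells with sum 7, so (4,1) = 3.
Cage d has sum 9, leaving (4,2) = 1.
The 4 cells of cage d must have sum 9, so (4,3) = 4.
The 4 cells of cage d must have sum 9, so (4,4) = 2.
3 is placed in column 1, so (1,1) = 2.
Column 2 now contains 2, so (1,2) = 3.
Cage f needs sum 10; hence (2,1) = 1.
The 4 cells of cage f must have sum 10, which forces (2,2) = 4.
Column 3 already has 4, so (2,3) = 2.
2 is placed in column 4, so (2,4) = 3.
The full grid is 2 3 1 4 / 1 4 2 3 / 4 2 3 1 / 3 1 4 2.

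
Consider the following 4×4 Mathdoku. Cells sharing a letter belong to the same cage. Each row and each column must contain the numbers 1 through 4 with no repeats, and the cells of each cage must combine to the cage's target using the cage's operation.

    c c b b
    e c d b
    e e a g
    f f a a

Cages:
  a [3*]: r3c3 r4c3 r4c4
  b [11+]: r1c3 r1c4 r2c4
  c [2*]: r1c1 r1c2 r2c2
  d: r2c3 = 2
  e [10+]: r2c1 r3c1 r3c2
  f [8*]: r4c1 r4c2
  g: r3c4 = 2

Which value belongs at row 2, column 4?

The 3 cells of cage c must have product 2, which forces r1c1 = 1.
Cage c needs product 2; hence r1c2 = 2.
The 3 cells of cage b must have sum 11; hence r1c3 = 4.
Cage b needs sum 11, leaving r1c4 = 3.
The 3 cells of cage c must have product 2; hence r2c2 = 1.
D is a freebie, leaving r2c3 = 2.
The 3 cells of cage b must have sum 11; hence r2c4 = 4.
The 3 cells of cage a must have product 3; hence r3c3 = 1.
Cage g is given, so r3c4 = 2.
2 is placed in column 2, so r4c2 = 4.
Cage a has product 3, leaving r4c3 = 3.
Cage a needs product 3, leaving r4c4 = 1.
Row 2 now contains 4, so r2c1 = 3.
Row 3 now contains 2, so r3c1 = 4.
Column 2 already has 4, leaving r3c2 = 3.
4 is placed in row 4, which forces r4c1 = 2.
Completed grid: 1 2 4 3 / 3 1 2 4 / 4 3 1 2 / 2 4 3 1.

4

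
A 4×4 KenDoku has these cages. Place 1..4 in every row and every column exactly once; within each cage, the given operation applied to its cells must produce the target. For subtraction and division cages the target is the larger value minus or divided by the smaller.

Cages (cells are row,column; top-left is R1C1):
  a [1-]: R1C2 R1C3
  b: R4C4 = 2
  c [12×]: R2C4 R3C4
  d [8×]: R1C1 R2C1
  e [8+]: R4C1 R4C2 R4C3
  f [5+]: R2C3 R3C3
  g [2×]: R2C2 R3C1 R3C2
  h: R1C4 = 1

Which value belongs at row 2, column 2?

1

H is a freebie; hence R1C4 = 1.
Cage g needs product 2; hence R2C2 = 1.
Cage g needs product 2; hence R3C1 = 1.
Cage g needs product 2, which forces R3C2 = 2.
B is a freebie; hence R4C4 = 2.
Cage f needs two cells with sum 5, leaving R2C3 = 2.
The two cells of cage f must have sum 5, leaving R3C3 = 3.
Row 3 already has 3; hence R3C4 = 4.
Cage e needs sum 8, so R4C3 = 1.
The two cells of cage d must have product 8, which forces R1C1 = 2.
The two cells of cage a must have difference 1, leaving R1C2 = 3.
Column 3 now contains 3; hence R1C3 = 4.
2 is placed in row 2, so R2C1 = 4.
Column 4 already has 4, which forces R2C4 = 3.
Column 1 now contains 4, which forces R4C1 = 3.
3 is placed in column 2, leaving R4C2 = 4.
Completed grid: 2 3 4 1 / 4 1 2 3 / 1 2 3 4 / 3 4 1 2.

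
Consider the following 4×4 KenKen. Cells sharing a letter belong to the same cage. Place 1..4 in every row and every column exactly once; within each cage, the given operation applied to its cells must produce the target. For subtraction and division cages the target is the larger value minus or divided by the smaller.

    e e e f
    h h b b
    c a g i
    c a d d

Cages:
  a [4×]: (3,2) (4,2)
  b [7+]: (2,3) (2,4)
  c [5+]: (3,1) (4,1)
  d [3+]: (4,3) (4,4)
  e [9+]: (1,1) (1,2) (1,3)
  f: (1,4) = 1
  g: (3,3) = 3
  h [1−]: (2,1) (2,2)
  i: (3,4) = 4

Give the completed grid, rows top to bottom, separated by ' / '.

4 3 2 1 / 1 2 4 3 / 2 1 3 4 / 3 4 1 2

Cage f is given, so (1,4) = 1.
Cage g is given, so (3,3) = 3.
Cage i is given; hence (3,4) = 4.
Column 4 already has 1, which forces (4,4) = 2.
Column 3 already has 3; hence (2,3) = 4.
Column 4 now contains 4; hence (2,4) = 3.
4 is placed in row 3, which forces (3,2) = 1.
Cage a's pair has product 4, so (4,2) = 4.
Row 4 already has 2; hence (4,3) = 1.
Cage e needs sum 9; hence (1,1) = 4.
Cage e needs sum 9, so (1,2) = 3.
Column 3 already has 4, leaving (1,3) = 2.
Cage h needs two cells with difference 1, leaving (2,1) = 1.
1 is placed in column 2; hence (2,2) = 2.
1 is placed in row 3; hence (3,1) = 2.
4 is placed in row 4, leaving (4,1) = 3.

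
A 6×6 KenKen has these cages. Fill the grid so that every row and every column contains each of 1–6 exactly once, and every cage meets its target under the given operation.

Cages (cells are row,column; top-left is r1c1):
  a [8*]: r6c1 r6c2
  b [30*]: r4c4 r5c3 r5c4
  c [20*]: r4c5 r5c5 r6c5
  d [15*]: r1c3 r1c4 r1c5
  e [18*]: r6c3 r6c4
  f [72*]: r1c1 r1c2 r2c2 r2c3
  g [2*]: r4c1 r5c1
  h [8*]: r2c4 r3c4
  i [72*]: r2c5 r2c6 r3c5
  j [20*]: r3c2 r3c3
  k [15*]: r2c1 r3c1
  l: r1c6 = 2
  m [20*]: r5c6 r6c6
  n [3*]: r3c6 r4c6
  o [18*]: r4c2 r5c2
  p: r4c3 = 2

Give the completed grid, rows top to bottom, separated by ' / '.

6 4 5 1 3 2 / 5 1 3 4 2 6 / 3 5 4 2 6 1 / 1 6 2 5 4 3 / 2 3 1 6 5 4 / 4 2 6 3 1 5

L is a freebie, so r1c6 = 2.
Cage p is given, which forces r4c3 = 2.
Row 4 now contains 2, which forces r4c1 = 1.
1 is placed in row 4; hence r4c6 = 3.
The two cells of cage g must have product 2, so r5c1 = 2.
Column 1 already has 2; hence r6c1 = 4.
Row 6 now contains 4, so r6c2 = 2.
Row 6 now contains 4, leaving r6c6 = 5.
Column 6 now contains 3, leaving r3c6 = 1.
3 is placed in row 4, which forces r4c2 = 6.
Row 4 already has 6, so r4c4 = 5.
Row 4 already has 5, leaving r4c5 = 4.
The two cells of cage o must have product 18, so r5c2 = 3.
Column 5 already has 4; hence r5c5 = 5.
5 is placed in column 6; hence r5c6 = 4.
Row 6 already has 5, so r6c5 = 1.
The 3 cells of cage d must have product 15, so r1c3 = 5.
Cage d needs product 15, so r1c4 = 1.
Column 5 now contains 1, which forces r1c5 = 3.
Cage i needs product 72, which forces r2c5 = 2.
Column 6 now contains 4, leaving r2c6 = 6.
Column 3 now contains 5, so r3c3 = 4.
4 is placed in row 3, which forces r3c4 = 2.
Cage i has product 72, which forces r3c5 = 6.
Column 4 now contains 1, leaving r5c4 = 6.
6 is placed in column 4; hence r6c4 = 3.
Row 1 now contains 3, leaving r1c1 = 6.
Row 1 now contains 1, which forces r1c2 = 4.
Cage f has product 72, so r2c2 = 1.
6 is placed in row 2, leaving r2c3 = 3.
Row 2 already has 2, which forces r2c4 = 4.
4 is placed in row 3, leaving r3c2 = 5.
6 is placed in row 5; hence r5c3 = 1.
Row 6 now contains 3; hence r6c3 = 6.
Row 2 now contains 3, so r2c1 = 5.
Row 3 now contains 5, which forces r3c1 = 3.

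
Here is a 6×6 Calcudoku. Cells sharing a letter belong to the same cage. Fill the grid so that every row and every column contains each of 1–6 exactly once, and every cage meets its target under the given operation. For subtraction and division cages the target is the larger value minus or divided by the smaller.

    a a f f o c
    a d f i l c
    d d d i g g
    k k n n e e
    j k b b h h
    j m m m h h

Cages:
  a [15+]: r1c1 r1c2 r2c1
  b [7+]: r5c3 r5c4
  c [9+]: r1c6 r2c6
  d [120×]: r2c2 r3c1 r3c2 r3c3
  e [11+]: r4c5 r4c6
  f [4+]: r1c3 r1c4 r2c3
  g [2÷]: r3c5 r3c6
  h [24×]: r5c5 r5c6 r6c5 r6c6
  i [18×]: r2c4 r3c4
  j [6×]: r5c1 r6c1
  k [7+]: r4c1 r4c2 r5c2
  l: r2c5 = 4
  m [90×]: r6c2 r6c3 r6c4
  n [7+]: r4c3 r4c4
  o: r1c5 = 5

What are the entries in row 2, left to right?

5 2 1 3 4 6

Cage f needs sum 4, leaving r1c3 = 2.
Cage f needs sum 4, so r1c4 = 1.
O is a freebie, which forces r1c5 = 5.
The 3 cells of cage f must have sum 4; hence r2c3 = 1.
Cage l is given, which forces r2c5 = 4.
Column 5 now contains 5, which forces r4c5 = 6.
Row 4 now contains 6, which forces r4c6 = 5.
In row 2, 2 can only go at r2c2, so r2c2 = 2.
In row 2, 5 can only go at r2c1, so r2c1 = 5.
The only place for 3 in row 1 is r1c6.
3 is placed in column 6, which forces r2c6 = 6.
Row 2 now contains 6, which forces r2c4 = 3.
The two cells of cage i must have product 18; hence r3c4 = 6.
Column 4 now contains 3; hence r4c4 = 4.
4 is placed in column 4, which forces r5c4 = 2.
Column 4 already has 6; hence r6c4 = 5.
Row 4 now contains 4, which forces r4c2 = 1.
Row 4 now contains 4; hence r4c3 = 3.
Cage b's pair has sum 7, leaving r5c3 = 5.
3 is placed in column 3, which forces r6c3 = 6.
Cage d has product 120, which forces r3c1 = 3.
Cage d has product 120, so r3c2 = 5.
5 is placed in column 3, so r3c3 = 4.
3 is placed in row 4; hence r4c1 = 2.
Column 1 now contains 3, so r5c1 = 6.
Cage k needs sum 7, leaving r5c2 = 4.
Row 5 now contains 4; hence r5c6 = 1.
Column 1 now contains 2; hence r6c1 = 1.
6 is placed in row 6, which forces r6c2 = 3.
Row 6 now contains 3, which forces r6c5 = 2.
Row 6 already has 2, leaving r6c6 = 4.
6 is placed in column 1, which forces r1c1 = 4.
Column 2 already has 4; hence r1c2 = 6.
Column 5 already has 2, so r3c5 = 1.
Column 6 already has 1, so r3c6 = 2.
1 is placed in row 5, so r5c5 = 3.
Completed grid: 4 6 2 1 5 3 / 5 2 1 3 4 6 / 3 5 4 6 1 2 / 2 1 3 4 6 5 / 6 4 5 2 3 1 / 1 3 6 5 2 4.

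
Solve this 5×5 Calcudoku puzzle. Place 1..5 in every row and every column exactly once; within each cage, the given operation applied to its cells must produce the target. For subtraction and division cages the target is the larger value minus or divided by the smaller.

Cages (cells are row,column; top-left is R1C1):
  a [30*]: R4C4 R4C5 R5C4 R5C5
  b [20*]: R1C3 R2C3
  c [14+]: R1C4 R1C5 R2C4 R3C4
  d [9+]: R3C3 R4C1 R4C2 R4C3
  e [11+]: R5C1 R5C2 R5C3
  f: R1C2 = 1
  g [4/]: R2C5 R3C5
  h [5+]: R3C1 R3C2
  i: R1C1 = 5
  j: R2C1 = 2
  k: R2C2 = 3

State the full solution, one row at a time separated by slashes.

5 1 4 3 2 / 2 3 5 4 1 / 3 2 1 5 4 / 1 4 3 2 5 / 4 5 2 1 3

I is a freebie; hence R1C1 = 5.
Cage f is a single given cell; hence R1C2 = 1.
Row 1 already has 5, so R1C3 = 4.
Cage j is a single given cell, so R2C1 = 2.
K is a freebie, so R2C2 = 3.
4 is placed in column 3, so R2C3 = 5.
Column 1 already has 2, leaving R5C1 = 4.
5 is placed in column 3, which forces R5C3 = 2.
The 4 cells of cage c must have sum 14; hence R2C4 = 4.
Row 2 now contains 4, which forces R2C5 = 1.
Cage c has sum 14, which forces R3C4 = 5.
Column 5 already has 1; hence R3C5 = 4.
Row 5 now contains 2; hence R5C2 = 5.
5 is placed in row 5, leaving R5C5 = 3.
The 4 cells of cage c must have sum 14; hence R1C4 = 3.
Column 5 already has 3, which forces R1C5 = 2.
Cage h needs two cells with sum 5, which forces R3C1 = 3.
Row 3 already has 4, which forces R3C2 = 2.
Row 3 now contains 3, which forces R3C3 = 1.
Column 1 already has 3, so R4C1 = 1.
Column 2 already has 2, leaving R4C2 = 4.
1 is placed in column 3, which forces R4C3 = 3.
The 4 cells of cage a must have product 30, so R4C4 = 2.
Cage a has product 30, so R4C5 = 5.
Row 5 already has 3, leaving R5C4 = 1.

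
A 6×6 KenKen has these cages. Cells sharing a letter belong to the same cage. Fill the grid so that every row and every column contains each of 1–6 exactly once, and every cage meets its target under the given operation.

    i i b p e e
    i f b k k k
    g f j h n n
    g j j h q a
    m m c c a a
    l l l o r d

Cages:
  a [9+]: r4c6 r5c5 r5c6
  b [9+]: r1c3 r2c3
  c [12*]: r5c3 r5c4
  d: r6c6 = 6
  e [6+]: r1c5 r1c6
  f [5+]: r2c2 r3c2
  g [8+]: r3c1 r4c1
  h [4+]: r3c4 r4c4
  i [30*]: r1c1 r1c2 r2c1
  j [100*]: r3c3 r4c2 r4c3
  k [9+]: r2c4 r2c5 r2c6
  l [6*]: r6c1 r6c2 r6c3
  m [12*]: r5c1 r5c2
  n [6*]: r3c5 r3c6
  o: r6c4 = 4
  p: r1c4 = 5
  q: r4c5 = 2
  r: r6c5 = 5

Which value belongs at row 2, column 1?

Cage p is given; hence r1c4 = 5.
Cage j has product 100, which forces r3c3 = 5.
Cage j needs product 100; hence r4c2 = 5.
The 3 cells of cage j must have product 100, leaving r4c3 = 4.
Q is a freebie; hence r4c5 = 2.
Cage o is given, so r6c4 = 4.
Cage r is given, which forces r6c5 = 5.
D is a freebie; hence r6c6 = 6.
Cage e needs two cells with sum 6, so r1c5 = 4.
The two cells of cage e must have sum 6, leaving r1c6 = 2.
Cage i needs product 30; hence r2c1 = 5.
Cage g needs two cells with sum 8, so r3c1 = 2.
2 is placed in column 6, leaving r3c6 = 1.
Cage g's pair has sum 8, which forces r4c1 = 6.
1 is placed in column 6, which forces r4c6 = 3.
2 is placed in column 6, so r5c6 = 5.
Cage i has product 30; hence r1c1 = 1.
Cage i needs product 30, so r1c2 = 6.
Row 1 now contains 6, leaving r1c3 = 3.
3 is placed in column 3, leaving r2c3 = 6.
Cage k has sum 9, which forces r2c4 = 2.
The 3 cells of cage k must have sum 9; hence r2c5 = 3.
3 is placed in column 6, leaving r2c6 = 4.
Row 3 now contains 1, which forces r3c4 = 3.
Cage n's pair has product 6, so r3c5 = 6.
Row 4 already has 3; hence r4c4 = 1.
Column 3 already has 6, so r5c3 = 2.
Column 4 already has 2, so r5c4 = 6.
Cage a needs sum 9; hence r5c5 = 1.
Column 1 now contains 1, so r6c1 = 3.
2 is placed in column 3, leaving r6c3 = 1.
2 is placed in row 2, so r2c2 = 1.
Row 3 already has 3, so r3c2 = 4.
3 is placed in column 1, leaving r5c1 = 4.
Cage m needs two cells with product 12, so r5c2 = 3.
Row 6 already has 1, so r6c2 = 2.
The full grid is 1 6 3 5 4 2 / 5 1 6 2 3 4 / 2 4 5 3 6 1 / 6 5 4 1 2 3 / 4 3 2 6 1 5 / 3 2 1 4 5 6.

5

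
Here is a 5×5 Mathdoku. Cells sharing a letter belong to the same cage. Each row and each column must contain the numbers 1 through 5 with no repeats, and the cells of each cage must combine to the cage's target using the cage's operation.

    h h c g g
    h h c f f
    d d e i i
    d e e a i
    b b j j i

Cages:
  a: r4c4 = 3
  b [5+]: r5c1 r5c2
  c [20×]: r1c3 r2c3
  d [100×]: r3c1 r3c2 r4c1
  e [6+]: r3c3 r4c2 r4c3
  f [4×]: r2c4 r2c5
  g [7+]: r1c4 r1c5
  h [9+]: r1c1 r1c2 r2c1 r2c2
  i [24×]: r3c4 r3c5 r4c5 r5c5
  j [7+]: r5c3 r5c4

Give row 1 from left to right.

The 3 cells of cage d must have product 100; hence r3c1 = 4.
Cage d needs product 100, so r3c2 = 5.
Cage d has product 100, so r4c1 = 5.
Cage a is a single given cell, leaving r4c4 = 3.
The only place for 5 in row 2 is r2c3.
Column 3 now contains 5, leaving r1c3 = 4.
Cage e has sum 6, so r3c3 = 3.
Column 3 already has 3, which forces r5c3 = 2.
Cage e needs sum 6, so r4c2 = 2.
Column 3 already has 2; hence r4c3 = 1.
The 4 cells of cage i must have product 24; hence r4c5 = 4.
Cage b's pair has sum 5, leaving r5c1 = 1.
The two cells of cage b must have sum 5; hence r5c2 = 4.
The two cells of cage j must have sum 7, so r5c4 = 5.
Cage i has product 24; hence r5c5 = 3.
5 is placed in column 4; hence r1c4 = 2.
Cage g's pair has sum 7, which forces r1c5 = 5.
The two cells of cage f must have product 4, leaving r2c4 = 4.
Column 5 already has 4, so r2c5 = 1.
2 is placed in column 4, which forces r3c4 = 1.
Column 5 already has 1, so r3c5 = 2.
2 is placed in row 1; hence r1c1 = 3.
Cage h needs sum 9, so r1c2 = 1.
The 4 cells of cage h must have sum 9; hence r2c1 = 2.
Row 2 already has 1, so r2c2 = 3.
Filled in: 3 1 4 2 5 / 2 3 5 4 1 / 4 5 3 1 2 / 5 2 1 3 4 / 1 4 2 5 3.

3 1 4 2 5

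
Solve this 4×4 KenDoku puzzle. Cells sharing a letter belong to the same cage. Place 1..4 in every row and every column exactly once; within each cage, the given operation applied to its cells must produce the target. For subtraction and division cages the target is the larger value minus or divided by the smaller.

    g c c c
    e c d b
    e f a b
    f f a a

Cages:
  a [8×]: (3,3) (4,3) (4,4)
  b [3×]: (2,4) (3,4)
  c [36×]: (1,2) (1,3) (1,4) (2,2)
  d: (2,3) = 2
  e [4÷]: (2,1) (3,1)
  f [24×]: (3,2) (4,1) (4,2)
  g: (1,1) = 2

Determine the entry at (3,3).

4

Cage g is given, so (1,1) = 2.
Cage c needs product 36, so (2,2) = 3.
Cage d is a single given cell, so (2,3) = 2.
Row 2 already has 3; hence (2,4) = 1.
1 is placed in column 4; hence (3,4) = 3.
The 4 cells of cage c must have product 36; hence (1,2) = 1.
Cage c has product 36; hence (1,3) = 3.
Column 4 now contains 3, so (1,4) = 4.
Row 2 now contains 1, so (2,1) = 4.
Cage e's pair has quotient 4; hence (3,1) = 1.
Row 3 already has 1; hence (3,3) = 4.
Cage f has product 24; hence (4,1) = 3.
4 is placed in column 3, leaving (4,3) = 1.
Cage a needs product 8; hence (4,4) = 2.
4 is placed in row 3; hence (3,2) = 2.
Row 4 already has 2, so (4,2) = 4.
Completed grid: 2 1 3 4 / 4 3 2 1 / 1 2 4 3 / 3 4 1 2.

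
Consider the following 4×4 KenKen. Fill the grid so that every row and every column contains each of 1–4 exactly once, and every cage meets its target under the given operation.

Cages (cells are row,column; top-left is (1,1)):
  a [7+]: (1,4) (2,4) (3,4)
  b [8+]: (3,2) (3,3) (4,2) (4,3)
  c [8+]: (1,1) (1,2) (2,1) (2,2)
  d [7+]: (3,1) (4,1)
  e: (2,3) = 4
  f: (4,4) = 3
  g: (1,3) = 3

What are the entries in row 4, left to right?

4 1 2 3

Cage g is given; hence (1,3) = 3.
Cage e is given; hence (2,3) = 4.
Cage f is a single given cell, leaving (4,4) = 3.
The two cells of cage d must have sum 7, which forces (3,1) = 3.
Row 4 now contains 3, which forces (4,1) = 4.
Cage c has sum 8, which forces (1,1) = 1.
Cage c has sum 8; hence (2,1) = 2.
2 is placed in row 2, so (2,4) = 1.
The 4 cells of cage b must have sum 8; hence (3,2) = 4.
The 4 cells of cage b must have sum 8; hence (3,3) = 1.
Row 3 now contains 4, leaving (3,4) = 2.
The 4 cells of cage b must have sum 8, leaving (4,2) = 1.
Cage b needs sum 8, so (4,3) = 2.
Column 2 already has 4, so (1,2) = 2.
Column 4 now contains 2, leaving (1,4) = 4.
Row 2 now contains 1, which forces (2,2) = 3.
Filled in: 1 2 3 4 / 2 3 4 1 / 3 4 1 2 / 4 1 2 3.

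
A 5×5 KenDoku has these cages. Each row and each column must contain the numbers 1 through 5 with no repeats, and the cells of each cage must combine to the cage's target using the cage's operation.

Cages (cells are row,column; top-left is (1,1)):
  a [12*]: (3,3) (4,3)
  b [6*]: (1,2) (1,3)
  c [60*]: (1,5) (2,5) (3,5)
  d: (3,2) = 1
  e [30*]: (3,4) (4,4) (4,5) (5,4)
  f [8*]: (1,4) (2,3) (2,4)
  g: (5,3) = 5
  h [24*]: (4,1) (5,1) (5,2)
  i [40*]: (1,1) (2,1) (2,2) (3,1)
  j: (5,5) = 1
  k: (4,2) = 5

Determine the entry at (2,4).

2

Cage d is given, so (3,2) = 1.
Cage k is given, which forces (4,2) = 5.
Cage g is a single given cell, so (5,3) = 5.
Cage j is a single given cell; hence (5,5) = 1.
Cage e has product 30, leaving (3,4) = 5.
The 4 cells of cage e must have product 30, so (4,4) = 1.
Cage f has product 8; hence (2,3) = 1.
Cage i has product 40, leaving (1,1) = 1.
1 is placed in row 2, which forces (2,1) = 5.
Cage c needs product 60, so (1,5) = 5.
In row 1, 4 can only go at (1,4), so (1,4) = 4.
Column 4 already has 4, leaving (2,4) = 2.
2 is placed in column 4, so (5,4) = 3.
2 is placed in row 2, so (2,2) = 4.
4 is placed in row 2; hence (2,5) = 3.
Cage i needs product 40, so (3,1) = 2.
Column 5 now contains 3, which forces (3,5) = 4.
Cage h needs product 24, so (4,1) = 3.
Row 4 now contains 3, leaving (4,3) = 4.
Cage e has product 30, so (4,5) = 2.
2 is placed in column 1; hence (5,1) = 4.
Column 2 now contains 4, which forces (5,2) = 2.
Column 2 already has 2, which forces (1,2) = 3.
Cage b's pair has product 6, so (1,3) = 2.
4 is placed in row 3; hence (3,3) = 3.
The full grid is 1 3 2 4 5 / 5 4 1 2 3 / 2 1 3 5 4 / 3 5 4 1 2 / 4 2 5 3 1.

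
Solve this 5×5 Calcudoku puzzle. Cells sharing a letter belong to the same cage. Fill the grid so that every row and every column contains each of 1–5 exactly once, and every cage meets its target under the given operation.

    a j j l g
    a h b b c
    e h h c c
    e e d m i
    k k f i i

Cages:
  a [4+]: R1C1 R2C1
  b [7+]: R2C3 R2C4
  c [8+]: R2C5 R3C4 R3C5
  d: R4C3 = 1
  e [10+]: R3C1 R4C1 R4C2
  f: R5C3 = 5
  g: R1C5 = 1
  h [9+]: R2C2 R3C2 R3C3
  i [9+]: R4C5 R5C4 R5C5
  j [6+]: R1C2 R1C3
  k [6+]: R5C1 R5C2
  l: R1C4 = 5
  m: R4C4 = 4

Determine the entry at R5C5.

3

Cage l is given; hence R1C4 = 5.
Cage g is a single given cell, so R1C5 = 1.
D is a freebie; hence R4C3 = 1.
M is a freebie; hence R4C4 = 4.
F is a freebie, so R5C3 = 5.
Row 1 now contains 1, leaving R1C1 = 3.
Cage a's pair has sum 4, which forces R2C1 = 1.
Cage b's pair has sum 7, leaving R2C3 = 4.
Cage b needs two cells with sum 7, leaving R2C4 = 3.
Cage j's pair has sum 6, leaving R1C2 = 4.
Column 3 already has 4, which forces R1C3 = 2.
2 is placed in column 3; hence R3C3 = 3.
Cage e needs sum 10, leaving R4C2 = 3.
3 is placed in row 4, so R4C5 = 5.
Column 2 now contains 4, so R5C2 = 2.
2 is placed in row 5, leaving R5C4 = 1.
2 is placed in column 2; hence R2C2 = 5.
Column 5 now contains 5, which forces R2C5 = 2.
The 3 cells of cage e must have sum 10, so R3C1 = 5.
Cage h has sum 9; hence R3C2 = 1.
1 is placed in column 4, leaving R3C4 = 2.
Cage c has sum 8, so R3C5 = 4.
5 is placed in row 4, leaving R4C1 = 2.
2 is placed in row 5, so R5C1 = 4.
Cage i has sum 9, which forces R5C5 = 3.
Completed grid: 3 4 2 5 1 / 1 5 4 3 2 / 5 1 3 2 4 / 2 3 1 4 5 / 4 2 5 1 3.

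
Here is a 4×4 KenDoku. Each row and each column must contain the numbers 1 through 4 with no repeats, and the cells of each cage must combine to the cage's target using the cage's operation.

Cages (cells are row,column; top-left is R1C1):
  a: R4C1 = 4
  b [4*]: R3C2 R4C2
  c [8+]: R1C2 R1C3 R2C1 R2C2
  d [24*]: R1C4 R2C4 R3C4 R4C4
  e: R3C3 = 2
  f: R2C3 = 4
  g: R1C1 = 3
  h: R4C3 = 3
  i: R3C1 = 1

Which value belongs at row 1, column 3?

G is a freebie; hence R1C1 = 3.
F is a freebie, so R2C3 = 4.
I is a freebie; hence R3C1 = 1.
Row 3 now contains 1, leaving R3C2 = 4.
Cage e is given, leaving R3C3 = 2.
Row 3 already has 2; hence R3C4 = 3.
Cage a is a single given cell, so R4C1 = 4.
4 is placed in column 2, leaving R4C2 = 1.
Cage h is given, leaving R4C3 = 3.
1 is placed in row 4, which forces R4C4 = 2.
1 is placed in column 2, which forces R1C2 = 2.
2 is placed in column 3, so R1C3 = 1.
Cage d needs product 24, which forces R1C4 = 4.
1 is placed in column 1, which forces R2C1 = 2.
Cage c needs sum 8, leaving R2C2 = 3.
Column 4 now contains 2; hence R2C4 = 1.
Completed grid: 3 2 1 4 / 2 3 4 1 / 1 4 2 3 / 4 1 3 2.

1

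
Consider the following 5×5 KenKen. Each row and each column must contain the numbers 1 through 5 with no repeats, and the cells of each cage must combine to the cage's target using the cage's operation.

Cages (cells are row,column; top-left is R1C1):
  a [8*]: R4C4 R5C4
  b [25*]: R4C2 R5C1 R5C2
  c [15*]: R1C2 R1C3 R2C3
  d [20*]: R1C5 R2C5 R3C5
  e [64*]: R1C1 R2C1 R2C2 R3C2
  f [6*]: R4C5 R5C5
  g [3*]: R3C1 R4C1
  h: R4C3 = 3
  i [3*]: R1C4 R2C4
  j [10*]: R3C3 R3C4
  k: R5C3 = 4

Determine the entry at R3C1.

Cage b needs product 25, which forces R4C2 = 5.
Cage h is given, so R4C3 = 3.
3 is placed in row 4; hence R4C5 = 2.
Cage b needs product 25, so R5C1 = 5.
Cage b has product 25, leaving R5C2 = 1.
K is a freebie; hence R5C3 = 4.
4 is placed in row 5, which forces R5C4 = 2.
Column 5 now contains 2, which forces R5C5 = 3.
Column 2 already has 1, leaving R1C2 = 3.
Row 1 now contains 3, which forces R1C4 = 1.
Column 4 already has 1, so R2C4 = 3.
Cage g's pair has product 3, leaving R3C1 = 3.
Cage j's pair has product 10; hence R3C3 = 2.
Column 4 already has 2, so R3C4 = 5.
3 is placed in row 4, so R4C1 = 1.
Row 4 now contains 2, leaving R4C4 = 4.
The 4 cells of cage e must have product 64, which forces R1C1 = 2.
Row 1 now contains 1, which forces R1C3 = 5.
Row 1 already has 5, which forces R1C5 = 4.
Cage e has product 64; hence R2C1 = 4.
The 4 cells of cage e must have product 64, which forces R2C2 = 2.
The 3 cells of cage c must have product 15, leaving R2C3 = 1.
Row 2 already has 1; hence R2C5 = 5.
2 is placed in row 3, so R3C2 = 4.
Column 5 already has 4, leaving R3C5 = 1.
Filled in: 2 3 5 1 4 / 4 2 1 3 5 / 3 4 2 5 1 / 1 5 3 4 2 / 5 1 4 2 3.

3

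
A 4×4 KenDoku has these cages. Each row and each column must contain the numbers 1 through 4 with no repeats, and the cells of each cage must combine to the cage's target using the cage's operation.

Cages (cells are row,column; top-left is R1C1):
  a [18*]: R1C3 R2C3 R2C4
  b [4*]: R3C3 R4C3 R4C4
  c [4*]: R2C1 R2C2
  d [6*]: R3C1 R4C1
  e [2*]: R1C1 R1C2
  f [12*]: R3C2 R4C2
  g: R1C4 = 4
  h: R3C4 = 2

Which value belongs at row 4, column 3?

Cage a has product 18, so R1C3 = 3.
Cage g is given; hence R1C4 = 4.
The 3 cells of cage a must have product 18, so R2C3 = 2.
Cage a needs product 18; hence R2C4 = 3.
Column 3 already has 2; hence R3C3 = 1.
Cage h is a single given cell; hence R3C4 = 2.
Column 3 already has 1, which forces R4C3 = 4.
2 is placed in column 4, so R4C4 = 1.
2 is placed in row 3, which forces R3C1 = 3.
Cage f needs two cells with product 12; hence R3C2 = 4.
The two cells of cage d must have product 6, which forces R4C1 = 2.
Row 4 already has 4, leaving R4C2 = 3.
Column 1 now contains 2, so R1C1 = 1.
Cage e needs two cells with product 2; hence R1C2 = 2.
The two cells of cage c must have product 4, so R2C1 = 4.
4 is placed in column 2, leaving R2C2 = 1.
Filled in: 1 2 3 4 / 4 1 2 3 / 3 4 1 2 / 2 3 4 1.

4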